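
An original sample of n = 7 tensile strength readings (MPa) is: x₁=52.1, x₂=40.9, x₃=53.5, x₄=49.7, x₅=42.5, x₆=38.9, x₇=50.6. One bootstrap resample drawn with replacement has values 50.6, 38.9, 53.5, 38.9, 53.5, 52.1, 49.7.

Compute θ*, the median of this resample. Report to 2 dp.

Sorted: 38.9, 38.9, 49.7, 50.6, 52.1, 53.5, 53.5
Median = middle value = 50.60

θ* = 50.60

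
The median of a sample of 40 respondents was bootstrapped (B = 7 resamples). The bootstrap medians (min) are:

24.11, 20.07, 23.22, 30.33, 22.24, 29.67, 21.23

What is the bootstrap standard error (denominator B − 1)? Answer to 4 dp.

Bootstrap SE is the standard deviation of the 7 replicate medians.
Mean of replicates: (24.11 + 20.07 + 23.22 + 30.33 + 22.24 + 29.67 + 21.23) / 7 = 170.87000 / 7 = 24.41000
Sum of squared deviations: (−0.30000)² + (−4.34000)² + (−1.19000)² + (+5.92000)² + (−2.17000)² + (+5.26000)² + (−3.18000)² = 97.87700
Variance = 97.87700 / 6 = 16.31283
SE* = √16.31283

SE* = 4.0389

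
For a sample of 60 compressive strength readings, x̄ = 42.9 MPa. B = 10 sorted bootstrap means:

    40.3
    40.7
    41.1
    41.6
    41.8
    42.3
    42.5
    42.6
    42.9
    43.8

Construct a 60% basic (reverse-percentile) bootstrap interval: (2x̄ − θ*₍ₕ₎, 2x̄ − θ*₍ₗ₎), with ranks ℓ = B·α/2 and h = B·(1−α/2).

Percentile endpoints at ranks 2 and 8: θ*₍2₎ = 40.7, θ*₍8₎ = 42.6.
Basic interval reflects these around x̄:
  lower = 2 × 42.9 − 42.6 = 43.2
  upper = 2 × 42.9 − 40.7 = 45.1

(43.2, 45.1)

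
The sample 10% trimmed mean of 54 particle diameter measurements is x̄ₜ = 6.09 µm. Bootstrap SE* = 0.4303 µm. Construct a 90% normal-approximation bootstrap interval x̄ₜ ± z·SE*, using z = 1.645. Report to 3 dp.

(5.382, 6.798)

Margin = 1.645 × 0.4303 = 0.7078
Interval: 6.09 ± 0.7078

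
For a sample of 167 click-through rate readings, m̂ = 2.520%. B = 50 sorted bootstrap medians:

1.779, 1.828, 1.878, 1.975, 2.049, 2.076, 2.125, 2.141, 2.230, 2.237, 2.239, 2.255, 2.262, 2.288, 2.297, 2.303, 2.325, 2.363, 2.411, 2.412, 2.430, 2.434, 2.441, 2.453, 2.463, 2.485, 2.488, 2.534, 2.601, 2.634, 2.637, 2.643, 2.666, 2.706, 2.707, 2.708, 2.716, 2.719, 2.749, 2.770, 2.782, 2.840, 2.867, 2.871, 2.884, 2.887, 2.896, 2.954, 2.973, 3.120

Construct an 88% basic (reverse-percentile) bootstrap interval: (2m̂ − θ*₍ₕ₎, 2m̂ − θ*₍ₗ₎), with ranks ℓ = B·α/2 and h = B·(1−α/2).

(2.144, 3.162)

Percentile endpoints at ranks 3 and 47: θ*₍3₎ = 1.878, θ*₍47₎ = 2.896.
Basic interval reflects these around m̂:
  lower = 2 × 2.520 − 2.896 = 2.144
  upper = 2 × 2.520 − 1.878 = 3.162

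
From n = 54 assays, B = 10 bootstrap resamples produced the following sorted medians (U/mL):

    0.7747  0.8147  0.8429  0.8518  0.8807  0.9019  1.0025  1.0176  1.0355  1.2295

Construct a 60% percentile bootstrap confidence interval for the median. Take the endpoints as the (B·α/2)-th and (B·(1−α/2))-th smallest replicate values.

(0.8147, 1.0176)

α = 0.40; lower rank = 10 × 0.200 = 2; upper rank = 10 × 0.800 = 8.
The 2nd smallest replicate is 0.8147; the 8th is 1.0176.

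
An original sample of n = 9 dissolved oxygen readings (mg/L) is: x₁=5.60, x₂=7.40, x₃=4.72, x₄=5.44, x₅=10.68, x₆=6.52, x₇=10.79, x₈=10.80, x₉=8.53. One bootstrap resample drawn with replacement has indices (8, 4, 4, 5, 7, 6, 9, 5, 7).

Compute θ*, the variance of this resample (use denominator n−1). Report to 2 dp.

Resample values: 10.80, 5.44, 5.44, 10.68, 10.79, 6.52, 8.53, 10.68, 10.79.
Mean = 8.8522; sum of squared deviations = 46.8150
s² = 46.8150 / 8 = 5.8519

θ* = 5.85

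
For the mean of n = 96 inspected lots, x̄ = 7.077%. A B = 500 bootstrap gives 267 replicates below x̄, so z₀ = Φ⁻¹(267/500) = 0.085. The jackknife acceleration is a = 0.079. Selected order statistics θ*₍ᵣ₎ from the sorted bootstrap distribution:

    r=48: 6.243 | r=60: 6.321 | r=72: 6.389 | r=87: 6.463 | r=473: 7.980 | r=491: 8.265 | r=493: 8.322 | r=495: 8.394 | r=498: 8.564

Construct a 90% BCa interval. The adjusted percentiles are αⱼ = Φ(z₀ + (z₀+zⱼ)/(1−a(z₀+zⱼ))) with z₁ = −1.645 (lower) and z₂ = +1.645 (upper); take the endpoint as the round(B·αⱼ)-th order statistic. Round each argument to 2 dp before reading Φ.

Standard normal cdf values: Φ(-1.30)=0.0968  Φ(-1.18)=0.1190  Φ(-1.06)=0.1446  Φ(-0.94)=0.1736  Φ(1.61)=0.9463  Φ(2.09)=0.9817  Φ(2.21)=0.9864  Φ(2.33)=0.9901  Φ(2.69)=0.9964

(6.243, 8.265)

Lower: z₀ + z₁ = 0.085 + (-1.645) = -1.560; 1 − a(z₀+z₁) = 1 − (0.079)(-1.560) = 1.1232; argument = 0.085 + (-1.560)/1.1232 = -1.3038 → -1.30.
α₁ = Φ(-1.30) = 0.0968; rank = round(500 × 0.0968) = 48; θ*₍48₎ = 6.243.
Upper: z₀ + z₂ = 1.730; 1 − a(z₀+z₂) = 0.8633; argument = 2.0889 → 2.09; α₂ = 0.9817; rank = 491; θ*₍491₎ = 8.265.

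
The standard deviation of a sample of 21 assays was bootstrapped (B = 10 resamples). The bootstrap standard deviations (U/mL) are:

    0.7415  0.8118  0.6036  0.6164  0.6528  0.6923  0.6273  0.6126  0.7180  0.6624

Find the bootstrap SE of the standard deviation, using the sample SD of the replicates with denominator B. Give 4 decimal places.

Bootstrap SE is the standard deviation of the 10 replicate standard deviations.
Mean of replicates: (0.7415 + 0.8118 + 0.6036 + 0.6164 + 0.6528 + 0.6923 + 0.6273 + 0.6126 + 0.7180 + 0.6624) / 10 = 6.73870 / 10 = 0.67387
Sum of squared deviations: (+0.06763)² + (+0.13793)² + (−0.07027)² + (−0.05747)² + (−0.02107)² + (+0.01843)² + (−0.04657)² + (−0.06127)² + (+0.04413)² + (−0.01147)² = 0.04062
Variance = 0.04062 / 10 = 0.00406
SE* = √0.00406

SE* = 0.0637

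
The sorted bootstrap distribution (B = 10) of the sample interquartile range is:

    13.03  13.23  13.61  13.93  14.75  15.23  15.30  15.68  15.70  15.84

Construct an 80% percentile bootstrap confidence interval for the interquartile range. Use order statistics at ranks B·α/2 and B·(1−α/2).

(13.03, 15.70)

α = 0.20; lower rank = 10 × 0.100 = 1; upper rank = 10 × 0.900 = 9.
The 1st smallest replicate is 13.03; the 9th is 15.70.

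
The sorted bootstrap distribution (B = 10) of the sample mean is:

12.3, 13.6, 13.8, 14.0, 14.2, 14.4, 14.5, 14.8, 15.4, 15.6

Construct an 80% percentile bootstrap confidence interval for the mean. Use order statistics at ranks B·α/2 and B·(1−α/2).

α = 0.20; lower rank = 10 × 0.100 = 1; upper rank = 10 × 0.900 = 9.
The 1st smallest replicate is 12.3; the 9th is 15.4.

(12.3, 15.4)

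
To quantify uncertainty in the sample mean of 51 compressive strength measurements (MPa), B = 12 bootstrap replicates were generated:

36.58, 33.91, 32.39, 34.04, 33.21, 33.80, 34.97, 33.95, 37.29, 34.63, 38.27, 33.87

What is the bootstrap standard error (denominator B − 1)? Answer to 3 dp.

SE* = 1.751

Bootstrap SE is the standard deviation of the 12 replicate means.
Mean of replicates: (36.58 + 33.91 + 32.39 + 34.04 + 33.21 + 33.80 + 34.97 + 33.95 + 37.29 + 34.63 + 38.27 + 33.87) / 12 = 416.9100 / 12 = 34.7425
Sum of squared deviations: (+1.8375)² + (−0.8325)² + (−2.3525)² + (−0.7025)² + (−1.5325)² + (−0.9425)² + (+0.2275)² + (−0.7925)² + (+2.5475)² + (−0.1125)² + (+3.5275)² + (−0.8725)² = 33.7208
Variance = 33.7208 / 11 = 3.0655
SE* = √3.0655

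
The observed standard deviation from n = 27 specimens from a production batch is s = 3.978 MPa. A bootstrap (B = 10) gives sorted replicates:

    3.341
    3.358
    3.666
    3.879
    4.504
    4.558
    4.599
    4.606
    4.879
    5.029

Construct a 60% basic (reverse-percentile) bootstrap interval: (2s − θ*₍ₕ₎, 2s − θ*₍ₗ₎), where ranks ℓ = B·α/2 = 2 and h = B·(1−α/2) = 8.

Percentile endpoints at ranks 2 and 8: θ*₍2₎ = 3.358, θ*₍8₎ = 4.606.
Basic interval reflects these around s:
  lower = 2 × 3.978 − 4.606 = 3.350
  upper = 2 × 3.978 − 3.358 = 4.598

(3.350, 4.598)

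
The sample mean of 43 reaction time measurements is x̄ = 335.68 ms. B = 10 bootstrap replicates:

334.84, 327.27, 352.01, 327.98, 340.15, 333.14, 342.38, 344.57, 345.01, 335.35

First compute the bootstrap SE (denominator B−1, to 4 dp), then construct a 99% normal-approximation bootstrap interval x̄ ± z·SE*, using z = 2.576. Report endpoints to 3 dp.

(315.219, 356.141)

Mean of replicates = 338.2700; sum of squared deviations = 567.8240; SE* = √(567.8240/9) = 7.9430
Margin = 2.576 × 7.9430 = 20.4612
Interval: 335.68 ± 20.4612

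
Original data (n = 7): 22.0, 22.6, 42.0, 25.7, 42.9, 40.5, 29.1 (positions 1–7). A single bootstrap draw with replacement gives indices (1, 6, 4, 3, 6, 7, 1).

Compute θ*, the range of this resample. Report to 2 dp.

Resample values: 22.0, 40.5, 25.7, 42.0, 40.5, 29.1, 22.0.
Range = 42.0 − 22.0 = 20.00

θ* = 20.00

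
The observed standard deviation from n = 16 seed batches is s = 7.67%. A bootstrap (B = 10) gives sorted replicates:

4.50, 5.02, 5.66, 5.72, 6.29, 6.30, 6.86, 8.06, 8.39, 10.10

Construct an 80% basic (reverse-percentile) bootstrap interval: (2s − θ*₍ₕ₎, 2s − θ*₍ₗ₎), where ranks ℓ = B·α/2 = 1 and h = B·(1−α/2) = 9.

(6.95, 10.84)

Percentile endpoints at ranks 1 and 9: θ*₍1₎ = 4.50, θ*₍9₎ = 8.39.
Basic interval reflects these around s:
  lower = 2 × 7.67 − 8.39 = 6.95
  upper = 2 × 7.67 − 4.50 = 10.84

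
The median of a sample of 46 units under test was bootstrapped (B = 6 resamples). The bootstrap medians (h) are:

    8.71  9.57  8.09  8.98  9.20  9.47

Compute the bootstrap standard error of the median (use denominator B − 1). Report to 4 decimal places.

SE* = 0.5474

Bootstrap SE is the standard deviation of the 6 replicate medians.
Mean of replicates: (8.71 + 9.57 + 8.09 + 8.98 + 9.20 + 9.47) / 6 = 54.02000 / 6 = 9.00333
Sum of squared deviations: (−0.29333)² + (+0.56667)² + (−0.91333)² + (−0.02333)² + (+0.19667)² + (+0.46667)² = 1.49833
Variance = 1.49833 / 5 = 0.29967
SE* = √0.29967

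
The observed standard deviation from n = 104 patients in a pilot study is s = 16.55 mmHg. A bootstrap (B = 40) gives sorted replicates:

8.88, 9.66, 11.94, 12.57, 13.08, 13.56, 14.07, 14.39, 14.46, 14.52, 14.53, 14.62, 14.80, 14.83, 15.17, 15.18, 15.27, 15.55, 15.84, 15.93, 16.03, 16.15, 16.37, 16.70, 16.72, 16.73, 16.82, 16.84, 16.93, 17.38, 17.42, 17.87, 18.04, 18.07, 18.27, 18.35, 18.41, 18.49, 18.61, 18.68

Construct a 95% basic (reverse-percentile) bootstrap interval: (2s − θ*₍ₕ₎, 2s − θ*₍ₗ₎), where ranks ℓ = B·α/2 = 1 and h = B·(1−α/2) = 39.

Percentile endpoints at ranks 1 and 39: θ*₍1₎ = 8.88, θ*₍39₎ = 18.61.
Basic interval reflects these around s:
  lower = 2 × 16.55 − 18.61 = 14.49
  upper = 2 × 16.55 − 8.88 = 24.22

(14.49, 24.22)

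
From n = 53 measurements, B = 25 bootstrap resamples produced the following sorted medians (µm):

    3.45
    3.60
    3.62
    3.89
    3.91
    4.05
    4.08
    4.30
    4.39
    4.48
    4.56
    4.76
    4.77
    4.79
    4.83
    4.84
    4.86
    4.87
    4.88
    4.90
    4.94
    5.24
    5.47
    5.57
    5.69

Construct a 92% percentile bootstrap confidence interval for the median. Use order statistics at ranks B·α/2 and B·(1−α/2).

(3.45, 5.57)

α = 0.08; lower rank = 25 × 0.040 = 1; upper rank = 25 × 0.960 = 24.
The 1st smallest replicate is 3.45; the 24th is 5.57.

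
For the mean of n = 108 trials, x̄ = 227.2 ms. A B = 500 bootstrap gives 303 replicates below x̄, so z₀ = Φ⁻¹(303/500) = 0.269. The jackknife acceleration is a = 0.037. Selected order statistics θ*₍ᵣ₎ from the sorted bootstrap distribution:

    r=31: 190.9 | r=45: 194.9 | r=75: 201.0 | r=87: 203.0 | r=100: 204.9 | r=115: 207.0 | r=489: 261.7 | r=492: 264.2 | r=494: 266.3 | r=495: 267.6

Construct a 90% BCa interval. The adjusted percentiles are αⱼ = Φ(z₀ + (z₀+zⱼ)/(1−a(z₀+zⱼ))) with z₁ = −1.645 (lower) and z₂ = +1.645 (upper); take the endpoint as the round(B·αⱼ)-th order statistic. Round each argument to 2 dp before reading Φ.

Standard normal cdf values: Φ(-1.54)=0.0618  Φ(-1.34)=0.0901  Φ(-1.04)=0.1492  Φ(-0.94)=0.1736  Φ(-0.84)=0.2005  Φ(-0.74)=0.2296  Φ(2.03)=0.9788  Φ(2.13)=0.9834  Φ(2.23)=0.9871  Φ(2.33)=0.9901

Lower: z₀ + z₁ = 0.269 + (-1.645) = -1.376; 1 − a(z₀+z₁) = 1 − (0.037)(-1.376) = 1.0509; argument = 0.269 + (-1.376)/1.0509 = -1.0403 → -1.04.
α₁ = Φ(-1.04) = 0.1492; rank = round(500 × 0.1492) = 75; θ*₍75₎ = 201.0.
Upper: z₀ + z₂ = 1.914; 1 − a(z₀+z₂) = 0.9292; argument = 2.3289 → 2.33; α₂ = 0.9901; rank = 495; θ*₍495₎ = 267.6.

(201.0, 267.6)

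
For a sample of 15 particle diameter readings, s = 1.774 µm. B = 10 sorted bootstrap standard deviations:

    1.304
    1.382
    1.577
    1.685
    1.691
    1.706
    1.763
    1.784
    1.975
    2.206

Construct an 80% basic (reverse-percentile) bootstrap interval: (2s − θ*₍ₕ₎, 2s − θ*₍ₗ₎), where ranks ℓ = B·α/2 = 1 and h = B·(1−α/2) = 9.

Percentile endpoints at ranks 1 and 9: θ*₍1₎ = 1.304, θ*₍9₎ = 1.975.
Basic interval reflects these around s:
  lower = 2 × 1.774 − 1.975 = 1.573
  upper = 2 × 1.774 − 1.304 = 2.244

(1.573, 2.244)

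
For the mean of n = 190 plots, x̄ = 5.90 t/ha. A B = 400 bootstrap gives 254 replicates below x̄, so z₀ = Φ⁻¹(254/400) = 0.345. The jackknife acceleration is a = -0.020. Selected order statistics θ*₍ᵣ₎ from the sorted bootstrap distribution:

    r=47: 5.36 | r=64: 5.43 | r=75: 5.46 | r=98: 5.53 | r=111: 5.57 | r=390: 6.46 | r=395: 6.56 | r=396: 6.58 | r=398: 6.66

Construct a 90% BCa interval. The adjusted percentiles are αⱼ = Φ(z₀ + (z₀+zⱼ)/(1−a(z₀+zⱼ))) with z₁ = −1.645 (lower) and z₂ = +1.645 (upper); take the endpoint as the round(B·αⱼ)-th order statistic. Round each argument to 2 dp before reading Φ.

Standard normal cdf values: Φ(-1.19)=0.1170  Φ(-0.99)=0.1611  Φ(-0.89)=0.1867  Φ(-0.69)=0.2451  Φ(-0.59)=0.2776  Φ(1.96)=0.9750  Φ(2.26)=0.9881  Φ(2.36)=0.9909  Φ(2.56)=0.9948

(5.43, 6.56)

Lower: z₀ + z₁ = 0.345 + (-1.645) = -1.300; 1 − a(z₀+z₁) = 1 − (-0.020)(-1.300) = 0.9740; argument = 0.345 + (-1.300)/0.9740 = -0.9897 → -0.99.
α₁ = Φ(-0.99) = 0.1611; rank = round(400 × 0.1611) = 64; θ*₍64₎ = 5.43.
Upper: z₀ + z₂ = 1.990; 1 − a(z₀+z₂) = 1.0398; argument = 2.2588 → 2.26; α₂ = 0.9881; rank = 395; θ*₍395₎ = 6.56.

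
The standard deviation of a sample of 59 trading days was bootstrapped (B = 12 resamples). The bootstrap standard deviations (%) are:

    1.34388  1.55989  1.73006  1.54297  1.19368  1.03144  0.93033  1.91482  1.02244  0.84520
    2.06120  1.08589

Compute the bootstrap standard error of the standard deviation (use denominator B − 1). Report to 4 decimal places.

SE* = 0.4027

Bootstrap SE is the standard deviation of the 12 replicate standard deviations.
Mean of replicates: (1.34388 + 1.55989 + 1.73006 + 1.54297 + 1.19368 + 1.03144 + 0.93033 + 1.91482 + 1.02244 + 0.84520 + 2.06120 + 1.08589) / 12 = 16.261800 / 12 = 1.355150
Sum of squared deviations: (−0.011270)² + (+0.204740)² + (+0.374910)² + (+0.187820)² + (−0.161470)² + (−0.323710)² + (−0.424820)² + (+0.559670)² + (−0.332710)² + (−0.509950)² + (+0.706050)² + (−0.269260)² = 1.784195
Variance = 1.784195 / 11 = 0.162200
SE* = √0.162200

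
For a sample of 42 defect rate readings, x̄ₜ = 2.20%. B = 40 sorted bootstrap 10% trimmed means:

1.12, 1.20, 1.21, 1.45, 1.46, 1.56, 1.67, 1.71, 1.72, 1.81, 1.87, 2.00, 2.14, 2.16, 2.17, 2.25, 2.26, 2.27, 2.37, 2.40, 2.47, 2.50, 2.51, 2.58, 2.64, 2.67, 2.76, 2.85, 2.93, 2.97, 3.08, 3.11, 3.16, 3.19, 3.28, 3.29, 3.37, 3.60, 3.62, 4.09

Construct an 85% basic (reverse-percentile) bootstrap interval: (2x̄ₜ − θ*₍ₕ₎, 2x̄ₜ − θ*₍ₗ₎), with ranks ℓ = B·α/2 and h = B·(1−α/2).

Percentile endpoints at ranks 3 and 37: θ*₍3₎ = 1.21, θ*₍37₎ = 3.37.
Basic interval reflects these around x̄ₜ:
  lower = 2 × 2.20 − 3.37 = 1.03
  upper = 2 × 2.20 − 1.21 = 3.19

(1.03, 3.19)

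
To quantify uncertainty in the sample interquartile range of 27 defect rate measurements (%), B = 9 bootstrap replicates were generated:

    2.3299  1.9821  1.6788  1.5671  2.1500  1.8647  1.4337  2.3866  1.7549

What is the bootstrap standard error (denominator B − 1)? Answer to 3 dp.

Bootstrap SE is the standard deviation of the 9 replicate interquartile ranges.
Mean of replicates: (2.3299 + 1.9821 + 1.6788 + 1.5671 + 2.1500 + 1.8647 + 1.4337 + 2.3866 + 1.7549) / 9 = 17.14780 / 9 = 1.90531
Sum of squared deviations: (+0.42459)² + (+0.07679)² + (−0.22651)² + (−0.33821)² + (+0.24469)² + (−0.04061)² + (−0.47161)² + (+0.48129)² + (−0.15041)² = 0.89007
Variance = 0.89007 / 8 = 0.11126
SE* = √0.11126

SE* = 0.334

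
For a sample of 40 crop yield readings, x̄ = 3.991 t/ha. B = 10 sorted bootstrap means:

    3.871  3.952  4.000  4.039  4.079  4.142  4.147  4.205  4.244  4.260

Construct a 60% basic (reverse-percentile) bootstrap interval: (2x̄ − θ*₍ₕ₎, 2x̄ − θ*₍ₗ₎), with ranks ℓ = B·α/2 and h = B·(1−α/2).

Percentile endpoints at ranks 2 and 8: θ*₍2₎ = 3.952, θ*₍8₎ = 4.205.
Basic interval reflects these around x̄:
  lower = 2 × 3.991 − 4.205 = 3.777
  upper = 2 × 3.991 − 3.952 = 4.030

(3.777, 4.030)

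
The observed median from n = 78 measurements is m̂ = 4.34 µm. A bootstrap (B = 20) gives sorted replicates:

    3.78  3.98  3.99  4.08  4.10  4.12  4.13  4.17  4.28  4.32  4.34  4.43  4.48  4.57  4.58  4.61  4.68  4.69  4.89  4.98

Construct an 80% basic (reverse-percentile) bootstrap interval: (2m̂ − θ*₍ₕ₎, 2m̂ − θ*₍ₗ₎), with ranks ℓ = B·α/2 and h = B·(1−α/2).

(3.99, 4.70)

Percentile endpoints at ranks 2 and 18: θ*₍2₎ = 3.98, θ*₍18₎ = 4.69.
Basic interval reflects these around m̂:
  lower = 2 × 4.34 − 4.69 = 3.99
  upper = 2 × 4.34 − 3.98 = 4.70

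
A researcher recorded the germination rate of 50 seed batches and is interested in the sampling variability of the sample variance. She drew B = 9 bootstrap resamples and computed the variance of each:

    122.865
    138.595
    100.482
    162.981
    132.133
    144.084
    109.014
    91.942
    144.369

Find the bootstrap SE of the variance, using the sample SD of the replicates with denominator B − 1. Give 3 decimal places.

SE* = 23.239

Bootstrap SE is the standard deviation of the 9 replicate variances.
Mean of replicates: (122.865 + 138.595 + 100.482 + 162.981 + 132.133 + 144.084 + 109.014 + 91.942 + 144.369) / 9 = 1146.4650 / 9 = 127.3850
Sum of squared deviations: (−4.5200)² + (+11.2100)² + (−26.9030)² + (+35.5960)² + (+4.7480)² + (+16.6990)² + (−18.3710)² + (−35.4430)² + (+16.9840)² = 4320.4974
Variance = 4320.4974 / 8 = 540.0622
SE* = √540.0622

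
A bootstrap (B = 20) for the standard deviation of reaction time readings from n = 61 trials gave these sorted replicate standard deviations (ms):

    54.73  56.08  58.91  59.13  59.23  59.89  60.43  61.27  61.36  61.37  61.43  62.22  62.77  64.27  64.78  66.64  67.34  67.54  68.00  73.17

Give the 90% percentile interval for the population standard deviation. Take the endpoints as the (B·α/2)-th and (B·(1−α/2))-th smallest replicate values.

(54.73, 68.00)

α = 0.10; lower rank = 20 × 0.050 = 1; upper rank = 20 × 0.950 = 19.
The 1st smallest replicate is 54.73; the 19th is 68.00.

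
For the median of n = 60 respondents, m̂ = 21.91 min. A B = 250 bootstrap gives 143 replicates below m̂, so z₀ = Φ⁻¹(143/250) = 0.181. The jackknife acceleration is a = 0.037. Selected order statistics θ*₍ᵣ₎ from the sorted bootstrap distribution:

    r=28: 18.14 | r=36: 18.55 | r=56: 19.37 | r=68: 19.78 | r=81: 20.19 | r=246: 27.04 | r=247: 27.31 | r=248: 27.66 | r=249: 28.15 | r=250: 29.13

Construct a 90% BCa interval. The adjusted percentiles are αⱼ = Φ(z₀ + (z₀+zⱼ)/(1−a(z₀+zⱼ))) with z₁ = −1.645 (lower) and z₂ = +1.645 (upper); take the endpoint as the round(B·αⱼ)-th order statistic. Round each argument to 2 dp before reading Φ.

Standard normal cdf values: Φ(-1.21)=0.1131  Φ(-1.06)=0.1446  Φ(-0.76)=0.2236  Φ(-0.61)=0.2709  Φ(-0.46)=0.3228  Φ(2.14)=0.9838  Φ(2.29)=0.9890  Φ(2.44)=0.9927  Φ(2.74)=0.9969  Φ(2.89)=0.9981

(18.14, 27.04)

Lower: z₀ + z₁ = 0.181 + (-1.645) = -1.464; 1 − a(z₀+z₁) = 1 − (0.037)(-1.464) = 1.0542; argument = 0.181 + (-1.464)/1.0542 = -1.2078 → -1.21.
α₁ = Φ(-1.21) = 0.1131; rank = round(250 × 0.1131) = 28; θ*₍28₎ = 18.14.
Upper: z₀ + z₂ = 1.826; 1 − a(z₀+z₂) = 0.9324; argument = 2.1393 → 2.14; α₂ = 0.9838; rank = 246; θ*₍246₎ = 27.04.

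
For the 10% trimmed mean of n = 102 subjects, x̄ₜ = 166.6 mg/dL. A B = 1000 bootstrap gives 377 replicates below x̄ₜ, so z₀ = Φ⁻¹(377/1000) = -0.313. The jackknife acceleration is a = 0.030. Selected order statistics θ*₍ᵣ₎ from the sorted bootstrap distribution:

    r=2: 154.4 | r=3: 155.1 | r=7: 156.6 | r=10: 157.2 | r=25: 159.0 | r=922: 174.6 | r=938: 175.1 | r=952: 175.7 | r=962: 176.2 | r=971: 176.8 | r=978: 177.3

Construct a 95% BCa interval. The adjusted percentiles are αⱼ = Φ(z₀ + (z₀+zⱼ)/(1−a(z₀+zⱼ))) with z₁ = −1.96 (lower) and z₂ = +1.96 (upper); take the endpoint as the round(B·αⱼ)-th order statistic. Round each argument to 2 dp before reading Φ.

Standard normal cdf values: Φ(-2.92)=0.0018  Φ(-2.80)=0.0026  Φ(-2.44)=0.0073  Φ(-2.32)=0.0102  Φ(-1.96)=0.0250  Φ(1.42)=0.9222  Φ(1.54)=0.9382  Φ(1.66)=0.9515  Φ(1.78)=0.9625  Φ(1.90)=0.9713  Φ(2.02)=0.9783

Lower: z₀ + z₁ = -0.313 + (-1.960) = -2.273; 1 − a(z₀+z₁) = 1 − (0.030)(-2.273) = 1.0682; argument = -0.313 + (-2.273)/1.0682 = -2.4409 → -2.44.
α₁ = Φ(-2.44) = 0.0073; rank = round(1000 × 0.0073) = 7; θ*₍7₎ = 156.6.
Upper: z₀ + z₂ = 1.647; 1 − a(z₀+z₂) = 0.9506; argument = 1.4196 → 1.42; α₂ = 0.9222; rank = 922; θ*₍922₎ = 174.6.

(156.6, 174.6)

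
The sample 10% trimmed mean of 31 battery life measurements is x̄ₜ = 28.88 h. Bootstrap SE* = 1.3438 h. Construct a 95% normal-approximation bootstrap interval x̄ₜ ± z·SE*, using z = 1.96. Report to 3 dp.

(26.246, 31.514)

Margin = 1.96 × 1.3438 = 2.6338
Interval: 28.88 ± 2.6338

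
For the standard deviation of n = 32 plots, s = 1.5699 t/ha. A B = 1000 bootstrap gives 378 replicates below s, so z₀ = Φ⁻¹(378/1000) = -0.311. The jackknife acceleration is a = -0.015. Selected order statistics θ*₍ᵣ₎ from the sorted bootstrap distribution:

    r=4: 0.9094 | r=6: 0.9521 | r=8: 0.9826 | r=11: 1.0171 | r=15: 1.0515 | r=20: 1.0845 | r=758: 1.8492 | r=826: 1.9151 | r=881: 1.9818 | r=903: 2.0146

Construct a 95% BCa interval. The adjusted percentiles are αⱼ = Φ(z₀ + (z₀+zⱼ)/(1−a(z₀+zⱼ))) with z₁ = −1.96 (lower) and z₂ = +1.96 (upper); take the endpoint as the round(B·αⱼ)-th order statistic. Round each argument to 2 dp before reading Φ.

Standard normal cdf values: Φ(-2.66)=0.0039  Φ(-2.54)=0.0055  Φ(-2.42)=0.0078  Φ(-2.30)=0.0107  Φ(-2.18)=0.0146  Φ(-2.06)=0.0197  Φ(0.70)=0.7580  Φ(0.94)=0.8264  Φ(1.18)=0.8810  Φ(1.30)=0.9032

Lower: z₀ + z₁ = -0.311 + (-1.960) = -2.271; 1 − a(z₀+z₁) = 1 − (-0.015)(-2.271) = 0.9659; argument = -0.311 + (-2.271)/0.9659 = -2.6621 → -2.66.
α₁ = Φ(-2.66) = 0.0039; rank = round(1000 × 0.0039) = 4; θ*₍4₎ = 0.9094.
Upper: z₀ + z₂ = 1.649; 1 − a(z₀+z₂) = 1.0247; argument = 1.2982 → 1.30; α₂ = 0.9032; rank = 903; θ*₍903₎ = 2.0146.

(0.9094, 2.0146)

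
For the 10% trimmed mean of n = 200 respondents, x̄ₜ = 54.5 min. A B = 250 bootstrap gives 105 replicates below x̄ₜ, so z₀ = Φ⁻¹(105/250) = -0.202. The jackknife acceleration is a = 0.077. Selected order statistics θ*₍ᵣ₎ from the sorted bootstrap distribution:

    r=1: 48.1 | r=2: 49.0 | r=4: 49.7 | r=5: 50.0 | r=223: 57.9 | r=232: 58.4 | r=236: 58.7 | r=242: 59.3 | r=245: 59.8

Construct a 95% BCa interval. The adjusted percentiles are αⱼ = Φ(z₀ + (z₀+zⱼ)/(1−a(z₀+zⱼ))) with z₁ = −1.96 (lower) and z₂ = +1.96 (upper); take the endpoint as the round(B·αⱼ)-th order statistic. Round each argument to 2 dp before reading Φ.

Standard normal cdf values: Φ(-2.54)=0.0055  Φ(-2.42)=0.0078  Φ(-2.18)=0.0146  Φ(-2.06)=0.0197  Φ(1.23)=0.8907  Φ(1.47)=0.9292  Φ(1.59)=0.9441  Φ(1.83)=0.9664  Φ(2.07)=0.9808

(50.0, 59.3)

Lower: z₀ + z₁ = -0.202 + (-1.960) = -2.162; 1 − a(z₀+z₁) = 1 − (0.077)(-2.162) = 1.1665; argument = -0.202 + (-2.162)/1.1665 = -2.0554 → -2.06.
α₁ = Φ(-2.06) = 0.0197; rank = round(250 × 0.0197) = 5; θ*₍5₎ = 50.0.
Upper: z₀ + z₂ = 1.758; 1 − a(z₀+z₂) = 0.8646; argument = 1.8312 → 1.83; α₂ = 0.9664; rank = 242; θ*₍242₎ = 59.3.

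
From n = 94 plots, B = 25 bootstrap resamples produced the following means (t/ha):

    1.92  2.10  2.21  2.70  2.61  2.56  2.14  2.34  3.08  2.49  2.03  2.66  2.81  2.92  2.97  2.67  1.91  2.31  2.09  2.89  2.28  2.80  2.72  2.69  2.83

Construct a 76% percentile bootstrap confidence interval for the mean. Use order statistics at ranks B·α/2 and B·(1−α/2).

(2.03, 2.89)

Sorted replicates: 1.91, 1.92, 2.03, 2.09, 2.10, 2.14, 2.21, 2.28, 2.31, 2.34, 2.49, 2.56, 2.61, 2.66, 2.67, 2.69, 2.70, 2.72, 2.80, 2.81, 2.83, 2.89, 2.92, 2.97, 3.08
α = 0.24; lower rank = 25 × 0.120 = 3; upper rank = 25 × 0.880 = 22.
The 3rd smallest replicate is 2.03; the 22nd is 2.89.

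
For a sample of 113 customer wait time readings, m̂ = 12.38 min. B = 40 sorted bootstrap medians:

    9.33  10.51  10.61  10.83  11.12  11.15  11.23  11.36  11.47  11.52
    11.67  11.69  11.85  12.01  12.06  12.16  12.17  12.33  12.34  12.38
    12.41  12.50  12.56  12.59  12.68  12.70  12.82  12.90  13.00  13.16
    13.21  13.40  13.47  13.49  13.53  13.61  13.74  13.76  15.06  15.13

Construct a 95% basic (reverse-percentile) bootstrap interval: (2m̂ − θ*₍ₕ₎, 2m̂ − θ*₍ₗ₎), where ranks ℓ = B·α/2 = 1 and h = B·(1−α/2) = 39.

(9.70, 15.43)

Percentile endpoints at ranks 1 and 39: θ*₍1₎ = 9.33, θ*₍39₎ = 15.06.
Basic interval reflects these around m̂:
  lower = 2 × 12.38 − 15.06 = 9.70
  upper = 2 × 12.38 − 9.33 = 15.43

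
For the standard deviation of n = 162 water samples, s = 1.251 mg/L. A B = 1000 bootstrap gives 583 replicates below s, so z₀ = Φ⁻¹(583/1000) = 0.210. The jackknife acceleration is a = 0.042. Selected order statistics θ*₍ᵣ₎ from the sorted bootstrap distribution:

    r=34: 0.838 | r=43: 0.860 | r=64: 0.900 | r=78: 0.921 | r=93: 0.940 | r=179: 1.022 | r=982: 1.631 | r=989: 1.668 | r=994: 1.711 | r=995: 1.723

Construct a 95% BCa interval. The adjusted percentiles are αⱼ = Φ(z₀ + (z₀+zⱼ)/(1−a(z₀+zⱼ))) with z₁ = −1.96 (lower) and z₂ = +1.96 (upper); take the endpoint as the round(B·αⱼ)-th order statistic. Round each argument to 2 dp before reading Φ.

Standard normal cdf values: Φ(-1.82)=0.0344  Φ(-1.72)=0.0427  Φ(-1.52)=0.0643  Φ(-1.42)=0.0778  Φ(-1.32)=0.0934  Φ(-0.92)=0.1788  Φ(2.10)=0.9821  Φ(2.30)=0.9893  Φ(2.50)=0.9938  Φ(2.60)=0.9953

Lower: z₀ + z₁ = 0.210 + (-1.960) = -1.750; 1 − a(z₀+z₁) = 1 − (0.042)(-1.750) = 1.0735; argument = 0.210 + (-1.750)/1.0735 = -1.4202 → -1.42.
α₁ = Φ(-1.42) = 0.0778; rank = round(1000 × 0.0778) = 78; θ*₍78₎ = 0.921.
Upper: z₀ + z₂ = 2.170; 1 − a(z₀+z₂) = 0.9089; argument = 2.5976 → 2.60; α₂ = 0.9953; rank = 995; θ*₍995₎ = 1.723.

(0.921, 1.723)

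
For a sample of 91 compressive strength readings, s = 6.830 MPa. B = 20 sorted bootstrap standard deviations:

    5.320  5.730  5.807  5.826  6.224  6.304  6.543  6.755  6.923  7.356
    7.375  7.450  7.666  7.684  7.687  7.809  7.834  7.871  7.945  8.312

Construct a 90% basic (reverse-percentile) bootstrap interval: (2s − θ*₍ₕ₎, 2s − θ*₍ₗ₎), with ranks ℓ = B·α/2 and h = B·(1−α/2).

(5.715, 8.340)

Percentile endpoints at ranks 1 and 19: θ*₍1₎ = 5.320, θ*₍19₎ = 7.945.
Basic interval reflects these around s:
  lower = 2 × 6.830 − 7.945 = 5.715
  upper = 2 × 6.830 − 5.320 = 8.340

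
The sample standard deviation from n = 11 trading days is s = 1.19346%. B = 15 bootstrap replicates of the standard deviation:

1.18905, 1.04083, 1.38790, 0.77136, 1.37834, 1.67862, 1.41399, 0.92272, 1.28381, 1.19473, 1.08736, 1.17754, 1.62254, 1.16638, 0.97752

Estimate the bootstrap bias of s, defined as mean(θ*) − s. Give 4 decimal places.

bias = +0.0261

mean(θ*) = (1.18905 + 1.04083 + 1.38790 + 0.77136 + 1.37834 + 1.67862 + 1.41399 + 0.92272 + 1.28381 + 1.19473 + 1.08736 + 1.17754 + 1.62254 + 1.16638 + 0.97752) / 15 = 1.21951
bias = 1.21951 − 1.19346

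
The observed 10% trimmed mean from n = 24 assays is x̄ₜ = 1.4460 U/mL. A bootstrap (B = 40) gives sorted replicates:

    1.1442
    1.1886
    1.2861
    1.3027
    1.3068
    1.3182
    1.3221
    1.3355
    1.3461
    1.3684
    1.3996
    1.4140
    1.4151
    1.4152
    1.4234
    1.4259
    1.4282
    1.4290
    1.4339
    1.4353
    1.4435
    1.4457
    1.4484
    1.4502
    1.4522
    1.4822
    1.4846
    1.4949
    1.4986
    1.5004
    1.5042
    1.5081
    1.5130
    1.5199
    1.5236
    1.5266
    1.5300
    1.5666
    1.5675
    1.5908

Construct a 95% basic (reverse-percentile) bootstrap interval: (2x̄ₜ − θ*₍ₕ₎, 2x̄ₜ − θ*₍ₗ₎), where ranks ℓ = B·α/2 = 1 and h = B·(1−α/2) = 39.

(1.3245, 1.7478)

Percentile endpoints at ranks 1 and 39: θ*₍1₎ = 1.1442, θ*₍39₎ = 1.5675.
Basic interval reflects these around x̄ₜ:
  lower = 2 × 1.4460 − 1.5675 = 1.3245
  upper = 2 × 1.4460 − 1.1442 = 1.7478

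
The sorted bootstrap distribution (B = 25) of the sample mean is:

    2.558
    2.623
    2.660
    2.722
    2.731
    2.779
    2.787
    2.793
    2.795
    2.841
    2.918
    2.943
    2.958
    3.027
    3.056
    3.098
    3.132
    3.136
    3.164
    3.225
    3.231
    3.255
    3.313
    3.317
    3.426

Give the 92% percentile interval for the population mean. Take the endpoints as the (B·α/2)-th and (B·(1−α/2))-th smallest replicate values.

(2.558, 3.317)

α = 0.08; lower rank = 25 × 0.040 = 1; upper rank = 25 × 0.960 = 24.
The 1st smallest replicate is 2.558; the 24th is 3.317.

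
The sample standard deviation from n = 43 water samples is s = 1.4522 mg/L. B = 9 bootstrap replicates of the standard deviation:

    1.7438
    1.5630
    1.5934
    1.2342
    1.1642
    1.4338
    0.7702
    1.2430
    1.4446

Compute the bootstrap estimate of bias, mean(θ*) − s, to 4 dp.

mean(θ*) = (1.7438 + 1.5630 + 1.5934 + 1.2342 + 1.1642 + 1.4338 + 0.7702 + 1.2430 + 1.4446) / 9 = 1.35447
bias = 1.35447 − 1.4522

bias = −0.0977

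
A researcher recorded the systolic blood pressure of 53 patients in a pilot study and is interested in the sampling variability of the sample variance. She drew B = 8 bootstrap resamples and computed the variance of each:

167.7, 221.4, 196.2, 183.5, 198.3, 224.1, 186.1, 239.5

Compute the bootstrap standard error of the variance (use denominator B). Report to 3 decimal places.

SE* = 22.610

Bootstrap SE is the standard deviation of the 8 replicate variances.
Mean of replicates: (167.7 + 221.4 + 196.2 + 183.5 + 198.3 + 224.1 + 186.1 + 239.5) / 8 = 1616.8000 / 8 = 202.1000
Sum of squared deviations: (−34.4000)² + (+19.3000)² + (−5.9000)² + (−18.6000)² + (−3.8000)² + (+22.0000)² + (−16.0000)² + (+37.4000)² = 4089.8200
Variance = 4089.8200 / 8 = 511.2275
SE* = √511.2275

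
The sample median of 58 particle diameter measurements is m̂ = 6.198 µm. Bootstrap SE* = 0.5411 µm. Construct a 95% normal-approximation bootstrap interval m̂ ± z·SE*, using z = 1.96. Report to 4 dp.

(5.1374, 7.2586)

Margin = 1.96 × 0.5411 = 1.06056
Interval: 6.198 ± 1.06056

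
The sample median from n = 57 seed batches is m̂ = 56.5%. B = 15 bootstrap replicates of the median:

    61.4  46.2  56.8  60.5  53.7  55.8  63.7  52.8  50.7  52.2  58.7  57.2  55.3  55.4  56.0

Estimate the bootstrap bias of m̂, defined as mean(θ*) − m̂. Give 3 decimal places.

mean(θ*) = (61.4 + 46.2 + 56.8 + 60.5 + 53.7 + 55.8 + 63.7 + 52.8 + 50.7 + 52.2 + 58.7 + 57.2 + 55.3 + 55.4 + 56.0) / 15 = 55.7600
bias = 55.7600 − 56.5

bias = −0.740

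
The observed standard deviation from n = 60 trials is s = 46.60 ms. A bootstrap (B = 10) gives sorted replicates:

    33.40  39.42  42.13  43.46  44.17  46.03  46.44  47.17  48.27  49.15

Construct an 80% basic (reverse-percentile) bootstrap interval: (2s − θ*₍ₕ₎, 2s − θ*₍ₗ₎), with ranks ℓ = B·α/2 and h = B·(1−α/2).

(44.93, 59.80)

Percentile endpoints at ranks 1 and 9: θ*₍1₎ = 33.40, θ*₍9₎ = 48.27.
Basic interval reflects these around s:
  lower = 2 × 46.60 − 48.27 = 44.93
  upper = 2 × 46.60 − 33.40 = 59.80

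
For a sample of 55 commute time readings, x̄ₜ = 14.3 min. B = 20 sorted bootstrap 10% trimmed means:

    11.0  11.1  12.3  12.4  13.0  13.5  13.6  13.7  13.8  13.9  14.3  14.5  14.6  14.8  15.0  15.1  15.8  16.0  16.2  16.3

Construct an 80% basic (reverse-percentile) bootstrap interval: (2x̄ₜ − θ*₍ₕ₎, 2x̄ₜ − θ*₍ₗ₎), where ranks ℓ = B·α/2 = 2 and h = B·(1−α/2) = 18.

Percentile endpoints at ranks 2 and 18: θ*₍2₎ = 11.1, θ*₍18₎ = 16.0.
Basic interval reflects these around x̄ₜ:
  lower = 2 × 14.3 − 16.0 = 12.6
  upper = 2 × 14.3 − 11.1 = 17.5

(12.6, 17.5)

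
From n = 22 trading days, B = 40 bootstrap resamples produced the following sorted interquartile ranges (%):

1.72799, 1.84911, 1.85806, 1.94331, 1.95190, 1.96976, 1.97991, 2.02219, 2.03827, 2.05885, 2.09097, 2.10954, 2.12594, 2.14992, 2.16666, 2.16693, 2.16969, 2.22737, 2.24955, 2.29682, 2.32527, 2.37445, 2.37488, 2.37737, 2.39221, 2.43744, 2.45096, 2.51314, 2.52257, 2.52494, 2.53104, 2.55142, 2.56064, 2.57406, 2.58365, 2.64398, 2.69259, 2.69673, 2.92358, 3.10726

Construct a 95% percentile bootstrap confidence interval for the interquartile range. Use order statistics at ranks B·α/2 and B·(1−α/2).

(1.72799, 2.92358)

α = 0.05; lower rank = 40 × 0.025 = 1; upper rank = 40 × 0.975 = 39.
The 1st smallest replicate is 1.72799; the 39th is 2.92358.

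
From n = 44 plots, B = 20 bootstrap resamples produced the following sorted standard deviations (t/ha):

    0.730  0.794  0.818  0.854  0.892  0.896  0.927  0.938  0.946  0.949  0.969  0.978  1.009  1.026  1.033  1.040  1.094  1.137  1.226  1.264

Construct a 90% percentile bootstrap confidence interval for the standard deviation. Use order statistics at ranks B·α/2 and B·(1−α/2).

(0.730, 1.226)

α = 0.10; lower rank = 20 × 0.050 = 1; upper rank = 20 × 0.950 = 19.
The 1st smallest replicate is 0.730; the 19th is 1.226.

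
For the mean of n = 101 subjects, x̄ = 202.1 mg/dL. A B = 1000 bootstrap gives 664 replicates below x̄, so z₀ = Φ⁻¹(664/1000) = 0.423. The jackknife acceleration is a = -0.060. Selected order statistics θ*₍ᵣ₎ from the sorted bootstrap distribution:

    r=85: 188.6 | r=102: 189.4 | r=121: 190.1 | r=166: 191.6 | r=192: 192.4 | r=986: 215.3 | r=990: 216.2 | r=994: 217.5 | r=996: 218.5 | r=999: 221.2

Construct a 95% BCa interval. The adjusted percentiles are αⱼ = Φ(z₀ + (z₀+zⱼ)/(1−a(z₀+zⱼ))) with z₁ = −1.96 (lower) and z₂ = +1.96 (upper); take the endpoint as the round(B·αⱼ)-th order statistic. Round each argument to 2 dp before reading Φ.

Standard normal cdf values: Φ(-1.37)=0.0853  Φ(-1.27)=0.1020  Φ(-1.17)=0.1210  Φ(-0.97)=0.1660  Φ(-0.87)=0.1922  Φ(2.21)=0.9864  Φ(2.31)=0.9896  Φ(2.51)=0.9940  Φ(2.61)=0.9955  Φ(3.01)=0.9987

Lower: z₀ + z₁ = 0.423 + (-1.960) = -1.537; 1 − a(z₀+z₁) = 1 − (-0.060)(-1.537) = 0.9078; argument = 0.423 + (-1.537)/0.9078 = -1.2701 → -1.27.
α₁ = Φ(-1.27) = 0.1020; rank = round(1000 × 0.1020) = 102; θ*₍102₎ = 189.4.
Upper: z₀ + z₂ = 2.383; 1 − a(z₀+z₂) = 1.1430; argument = 2.5079 → 2.51; α₂ = 0.9940; rank = 994; θ*₍994₎ = 217.5.

(189.4, 217.5)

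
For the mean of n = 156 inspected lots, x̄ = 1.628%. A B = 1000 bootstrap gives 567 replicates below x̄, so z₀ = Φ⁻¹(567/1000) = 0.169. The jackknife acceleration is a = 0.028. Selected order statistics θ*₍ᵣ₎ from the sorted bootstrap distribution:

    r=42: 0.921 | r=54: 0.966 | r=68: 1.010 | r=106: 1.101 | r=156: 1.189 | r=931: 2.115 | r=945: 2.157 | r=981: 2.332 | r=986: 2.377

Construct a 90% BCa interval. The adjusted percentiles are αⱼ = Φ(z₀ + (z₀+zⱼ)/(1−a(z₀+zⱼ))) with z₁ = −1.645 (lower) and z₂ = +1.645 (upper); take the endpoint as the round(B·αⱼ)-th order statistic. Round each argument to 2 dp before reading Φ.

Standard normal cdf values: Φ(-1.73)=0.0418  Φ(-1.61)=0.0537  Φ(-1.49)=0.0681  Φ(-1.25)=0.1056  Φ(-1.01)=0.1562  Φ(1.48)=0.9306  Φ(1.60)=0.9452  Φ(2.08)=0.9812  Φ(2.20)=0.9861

(1.101, 2.332)

Lower: z₀ + z₁ = 0.169 + (-1.645) = -1.476; 1 − a(z₀+z₁) = 1 − (0.028)(-1.476) = 1.0413; argument = 0.169 + (-1.476)/1.0413 = -1.2484 → -1.25.
α₁ = Φ(-1.25) = 0.1056; rank = round(1000 × 0.1056) = 106; θ*₍106₎ = 1.101.
Upper: z₀ + z₂ = 1.814; 1 − a(z₀+z₂) = 0.9492; argument = 2.0801 → 2.08; α₂ = 0.9812; rank = 981; θ*₍981₎ = 2.332.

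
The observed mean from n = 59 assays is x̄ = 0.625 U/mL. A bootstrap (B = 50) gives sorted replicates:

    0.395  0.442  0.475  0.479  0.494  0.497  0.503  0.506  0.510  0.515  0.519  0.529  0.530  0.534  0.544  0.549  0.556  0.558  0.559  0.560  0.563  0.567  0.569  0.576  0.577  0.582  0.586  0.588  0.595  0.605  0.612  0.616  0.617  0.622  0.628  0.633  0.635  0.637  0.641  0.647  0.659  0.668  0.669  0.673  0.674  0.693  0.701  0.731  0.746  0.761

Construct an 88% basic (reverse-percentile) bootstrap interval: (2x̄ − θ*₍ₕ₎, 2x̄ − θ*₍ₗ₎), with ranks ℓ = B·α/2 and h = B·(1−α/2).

(0.549, 0.775)

Percentile endpoints at ranks 3 and 47: θ*₍3₎ = 0.475, θ*₍47₎ = 0.701.
Basic interval reflects these around x̄:
  lower = 2 × 0.625 − 0.701 = 0.549
  upper = 2 × 0.625 − 0.475 = 0.775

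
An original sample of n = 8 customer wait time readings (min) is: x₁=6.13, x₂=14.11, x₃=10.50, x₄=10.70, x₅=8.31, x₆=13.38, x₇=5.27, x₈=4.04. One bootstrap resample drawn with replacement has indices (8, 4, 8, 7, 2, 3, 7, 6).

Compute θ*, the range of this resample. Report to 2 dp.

Resample values: 4.04, 10.70, 4.04, 5.27, 14.11, 10.50, 5.27, 13.38.
Range = 14.11 − 4.04 = 10.07

θ* = 10.07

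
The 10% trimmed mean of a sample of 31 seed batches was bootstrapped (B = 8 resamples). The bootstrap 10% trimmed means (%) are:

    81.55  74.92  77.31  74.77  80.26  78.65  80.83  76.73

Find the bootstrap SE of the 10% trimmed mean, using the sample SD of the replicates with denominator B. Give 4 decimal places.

Bootstrap SE is the standard deviation of the 8 replicate 10% trimmed means.
Mean of replicates: (81.55 + 74.92 + 77.31 + 74.77 + 80.26 + 78.65 + 80.83 + 76.73) / 8 = 625.02000 / 8 = 78.12750
Sum of squared deviations: (+3.42250)² + (−3.20750)² + (−0.81750)² + (−3.35750)² + (+2.13250)² + (+0.52250)² + (+2.70250)² + (−1.39750)² = 48.01975
Variance = 48.01975 / 8 = 6.00247
SE* = √6.00247

SE* = 2.4500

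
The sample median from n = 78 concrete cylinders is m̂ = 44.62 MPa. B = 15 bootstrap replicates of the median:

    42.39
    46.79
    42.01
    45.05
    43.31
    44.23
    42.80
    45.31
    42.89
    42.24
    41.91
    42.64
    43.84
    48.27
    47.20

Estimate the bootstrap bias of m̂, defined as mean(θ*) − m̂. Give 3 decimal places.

bias = −0.561

mean(θ*) = (42.39 + 46.79 + 42.01 + 45.05 + 43.31 + 44.23 + 42.80 + 45.31 + 42.89 + 42.24 + 41.91 + 42.64 + 43.84 + 48.27 + 47.20) / 15 = 44.0587
bias = 44.0587 − 44.62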